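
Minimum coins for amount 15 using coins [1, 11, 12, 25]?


dp[0]=0; dp[i]=1+min(dp[i-c] for c in coins)
...dp[10]=10, dp[11]=1, dp[12]=1, dp[13]=2, dp[14]=3, dp[15]=4
Minimum coins for 15 = 4


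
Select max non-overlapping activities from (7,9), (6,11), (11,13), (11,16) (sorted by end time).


Greedy: pick earliest-ending, then skip overlaps.
Selected (2 activities): [(7, 9), (11, 13)]


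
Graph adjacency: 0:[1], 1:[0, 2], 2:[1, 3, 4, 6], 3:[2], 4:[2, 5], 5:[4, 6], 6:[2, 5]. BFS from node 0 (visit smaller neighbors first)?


BFS queue: start with [0]
Visit order: [0, 1, 2, 3, 4, 6, 5]


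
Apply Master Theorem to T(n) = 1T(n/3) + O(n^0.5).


a=1, b=3, c=0.5. log_3(1)=0 < c=0.5. Case 3: O(n^c) = O(sqrt(n))
Complexity: O(sqrt(n))


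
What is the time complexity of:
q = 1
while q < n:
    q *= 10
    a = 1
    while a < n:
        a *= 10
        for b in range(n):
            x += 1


Per nesting level: O(log n) * O(log n) * O(n) = O(n (log n)^2)
Complexity: O(n (log n)^2)


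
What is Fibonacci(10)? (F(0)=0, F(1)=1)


F(n)=F(n-1)+F(n-2)
...F(8)=21, F(9)=34, F(10)=55


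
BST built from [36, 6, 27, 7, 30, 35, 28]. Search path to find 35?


BST root = 36
Search for 35: compare at each node
Path: [36, 6, 27, 30, 35]


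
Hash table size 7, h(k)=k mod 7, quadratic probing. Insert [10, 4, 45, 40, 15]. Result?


Insertions: 10->slot 3; 4->slot 4; 45->slot 0; 40->slot 5; 15->slot 1
Table: [45, 15, None, 10, 4, 40, None]


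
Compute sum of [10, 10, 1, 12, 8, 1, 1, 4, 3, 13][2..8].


Prefix sums: [0, 10, 20, 21, 33, 41, 42, 43, 47, 50, 63]
Sum[2..8] = prefix[9] - prefix[2] = 50 - 20 = 30


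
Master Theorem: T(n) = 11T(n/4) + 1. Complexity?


a=11, b=4, c=0. log_4(11)=1.730 > c=0. Case 1: O(n^log_b(a)) = O(n^1.730)
Complexity: O(n^1.730)


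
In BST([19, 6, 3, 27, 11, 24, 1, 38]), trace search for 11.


BST root = 19
Search for 11: compare at each node
Path: [19, 6, 11]


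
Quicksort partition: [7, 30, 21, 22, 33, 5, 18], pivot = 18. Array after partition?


Elements <= 18 go left of pivot.
Result: [7, 5, 18, 22, 33, 30, 21], pivot at index 2


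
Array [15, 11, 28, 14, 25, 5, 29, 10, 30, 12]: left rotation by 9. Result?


Left rotate by 9: [12, 15, 11, 28, 14, 25, 5, 29, 10, 30]


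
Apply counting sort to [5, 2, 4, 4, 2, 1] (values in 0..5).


Count array: [0, 1, 2, 0, 2, 1]
Reconstruct: [1, 2, 2, 4, 4, 5]


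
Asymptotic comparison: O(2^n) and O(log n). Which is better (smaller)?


logarithmic grows slower than exponential
O(log n) is asymptotically smaller; O(2^n) grows faster


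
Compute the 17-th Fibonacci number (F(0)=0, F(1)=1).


F(n)=F(n-1)+F(n-2)
...F(15)=610, F(16)=987, F(17)=1597


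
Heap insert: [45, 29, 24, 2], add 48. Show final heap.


Append 48: [45, 29, 24, 2, 48]
Bubble up: swap idx 4(48) with idx 1(29); swap idx 1(48) with idx 0(45)
Result: [48, 45, 24, 2, 29]


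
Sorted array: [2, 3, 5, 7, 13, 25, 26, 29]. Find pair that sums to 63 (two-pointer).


Two pointers: lo=0, hi=7
No pair sums to 63


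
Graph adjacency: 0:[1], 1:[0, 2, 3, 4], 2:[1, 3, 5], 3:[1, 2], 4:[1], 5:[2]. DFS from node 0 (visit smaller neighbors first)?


DFS stack-based: start with [0]
Visit order: [0, 1, 2, 3, 5, 4]


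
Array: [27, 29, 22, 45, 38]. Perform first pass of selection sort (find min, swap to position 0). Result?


After one pass: [22, 29, 27, 45, 38]


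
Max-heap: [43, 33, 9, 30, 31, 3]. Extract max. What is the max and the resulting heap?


Max = 43
Replace root with last, heapify down
Resulting heap: [33, 31, 9, 30, 3]


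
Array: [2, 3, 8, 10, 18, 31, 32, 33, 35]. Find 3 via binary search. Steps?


Search for 3:
[0,8] mid=4 arr[4]=18
[0,3] mid=1 arr[1]=3
Total: 2 comparisons


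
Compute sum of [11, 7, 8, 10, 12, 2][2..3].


Prefix sums: [0, 11, 18, 26, 36, 48, 50]
Sum[2..3] = prefix[4] - prefix[2] = 36 - 18 = 18


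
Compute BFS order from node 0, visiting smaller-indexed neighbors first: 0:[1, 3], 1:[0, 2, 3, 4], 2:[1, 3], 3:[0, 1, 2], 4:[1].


BFS queue: start with [0]
Visit order: [0, 1, 3, 2, 4]


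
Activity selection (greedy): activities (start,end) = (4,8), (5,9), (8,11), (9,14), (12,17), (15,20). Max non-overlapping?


Greedy: pick earliest-ending, then skip overlaps.
Selected (3 activities): [(4, 8), (8, 11), (12, 17)]


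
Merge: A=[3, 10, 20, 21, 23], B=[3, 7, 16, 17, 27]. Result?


Compare heads, take smaller each step.
Merged: [3, 3, 7, 10, 16, 17, 20, 21, 23, 27]


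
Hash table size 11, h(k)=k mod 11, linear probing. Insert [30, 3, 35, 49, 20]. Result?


Insertions: 30->slot 8; 3->slot 3; 35->slot 2; 49->slot 5; 20->slot 9
Table: [None, None, 35, 3, None, 49, None, None, 30, 20, None]


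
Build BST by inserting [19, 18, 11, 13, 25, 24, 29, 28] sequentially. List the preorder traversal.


Root = 19; build tree by BST insertion.
Preorder traversal: [19, 18, 11, 13, 25, 24, 29, 28]


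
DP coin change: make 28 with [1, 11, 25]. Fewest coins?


dp[0]=0; dp[i]=1+min(dp[i-c] for c in coins)
...dp[23]=3, dp[24]=4, dp[25]=1, dp[26]=2, dp[27]=3, dp[28]=4
Minimum coins for 28 = 4


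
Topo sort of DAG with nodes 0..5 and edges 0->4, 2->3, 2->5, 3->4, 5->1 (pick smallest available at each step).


Kahn's algorithm, process smallest node first
Order: [0, 2, 3, 4, 5, 1]


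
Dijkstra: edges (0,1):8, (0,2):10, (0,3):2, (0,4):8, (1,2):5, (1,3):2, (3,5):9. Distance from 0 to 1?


Dijkstra from 0:
Distances: {0: 0, 1: 4, 2: 9, 3: 2, 4: 8, 5: 11}
Shortest distance to 1 = 4, path = [0, 3, 1]


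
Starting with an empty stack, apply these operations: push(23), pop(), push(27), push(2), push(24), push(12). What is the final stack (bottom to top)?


push(23) -> [23]
pop() returns 23 -> []
push(27) -> [27]
push(2) -> [27, 2]
push(24) -> [27, 2, 24]
push(12) -> [27, 2, 24, 12]
Final stack (bottom to top): [27, 2, 24, 12]


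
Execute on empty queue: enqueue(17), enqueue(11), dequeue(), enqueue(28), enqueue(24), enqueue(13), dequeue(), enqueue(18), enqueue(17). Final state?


enqueue(17) -> [17]
enqueue(11) -> [17, 11]
dequeue() returns 17 -> [11]
enqueue(28) -> [11, 28]
enqueue(24) -> [11, 28, 24]
enqueue(13) -> [11, 28, 24, 13]
dequeue() returns 11 -> [28, 24, 13]
enqueue(18) -> [28, 24, 13, 18]
enqueue(17) -> [28, 24, 13, 18, 17]
Final queue (front to back): [28, 24, 13, 18, 17]


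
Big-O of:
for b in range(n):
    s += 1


Per nesting level: O(n) = O(n)
Complexity: O(n)


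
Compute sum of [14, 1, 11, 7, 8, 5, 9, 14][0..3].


Prefix sums: [0, 14, 15, 26, 33, 41, 46, 55, 69]
Sum[0..3] = prefix[4] - prefix[0] = 33 - 0 = 33


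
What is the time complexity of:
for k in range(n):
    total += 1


Per nesting level: O(n) = O(n)
Complexity: O(n)


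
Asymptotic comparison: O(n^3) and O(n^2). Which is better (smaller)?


quadratic grows slower than cubic
O(n^2) is asymptotically smaller; O(n^3) grows faster


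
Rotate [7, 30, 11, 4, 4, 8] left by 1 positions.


Left rotate by 1: [30, 11, 4, 4, 8, 7]


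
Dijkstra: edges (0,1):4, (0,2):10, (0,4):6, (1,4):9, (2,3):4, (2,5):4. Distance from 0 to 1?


Dijkstra from 0:
Distances: {0: 0, 1: 4, 2: 10, 3: 14, 4: 6, 5: 14}
Shortest distance to 1 = 4, path = [0, 1]


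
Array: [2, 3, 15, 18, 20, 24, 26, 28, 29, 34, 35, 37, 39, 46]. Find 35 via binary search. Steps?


Search for 35:
[0,13] mid=6 arr[6]=26
[7,13] mid=10 arr[10]=35
Total: 2 comparisons


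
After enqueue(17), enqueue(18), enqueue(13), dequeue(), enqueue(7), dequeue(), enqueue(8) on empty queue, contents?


enqueue(17) -> [17]
enqueue(18) -> [17, 18]
enqueue(13) -> [17, 18, 13]
dequeue() returns 17 -> [18, 13]
enqueue(7) -> [18, 13, 7]
dequeue() returns 18 -> [13, 7]
enqueue(8) -> [13, 7, 8]
Final queue (front to back): [13, 7, 8]


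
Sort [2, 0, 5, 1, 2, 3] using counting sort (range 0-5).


Count array: [1, 1, 2, 1, 0, 1]
Reconstruct: [0, 1, 2, 2, 3, 5]


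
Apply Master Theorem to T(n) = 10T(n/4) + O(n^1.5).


a=10, b=4, c=1.5. log_4(10)=1.661 > c=1.5. Case 1: O(n^log_b(a)) = O(n^1.661)
Complexity: O(n^1.661)


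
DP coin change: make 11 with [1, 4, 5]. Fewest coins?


dp[0]=0; dp[i]=1+min(dp[i-c] for c in coins)
...dp[6]=2, dp[7]=3, dp[8]=2, dp[9]=2, dp[10]=2, dp[11]=3
Minimum coins for 11 = 3


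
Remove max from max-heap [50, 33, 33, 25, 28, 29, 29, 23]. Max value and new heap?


Max = 50
Replace root with last, heapify down
Resulting heap: [33, 28, 33, 25, 23, 29, 29]


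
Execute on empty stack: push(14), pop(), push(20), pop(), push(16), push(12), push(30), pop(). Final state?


push(14) -> [14]
pop() returns 14 -> []
push(20) -> [20]
pop() returns 20 -> []
push(16) -> [16]
push(12) -> [16, 12]
push(30) -> [16, 12, 30]
pop() returns 30 -> [16, 12]
Final stack (bottom to top): [16, 12]


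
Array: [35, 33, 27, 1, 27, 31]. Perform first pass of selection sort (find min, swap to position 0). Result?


After one pass: [1, 33, 27, 35, 27, 31]


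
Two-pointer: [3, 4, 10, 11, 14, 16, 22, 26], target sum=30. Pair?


Two pointers: lo=0, hi=7
Found pair: (4, 26) summing to 30


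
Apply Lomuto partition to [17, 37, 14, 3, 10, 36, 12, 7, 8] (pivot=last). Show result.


Elements <= 8 go left of pivot.
Result: [3, 7, 8, 17, 10, 36, 12, 37, 14], pivot at index 2


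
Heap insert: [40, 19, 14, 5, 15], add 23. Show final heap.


Append 23: [40, 19, 14, 5, 15, 23]
Bubble up: swap idx 5(23) with idx 2(14)
Result: [40, 19, 23, 5, 15, 14]


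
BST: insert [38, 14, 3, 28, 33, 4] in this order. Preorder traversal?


Root = 38; build tree by BST insertion.
Preorder traversal: [38, 14, 3, 4, 28, 33]


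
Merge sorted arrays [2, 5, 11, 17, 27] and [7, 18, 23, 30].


Compare heads, take smaller each step.
Merged: [2, 5, 7, 11, 17, 18, 23, 27, 30]


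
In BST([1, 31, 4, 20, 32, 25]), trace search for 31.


BST root = 1
Search for 31: compare at each node
Path: [1, 31]


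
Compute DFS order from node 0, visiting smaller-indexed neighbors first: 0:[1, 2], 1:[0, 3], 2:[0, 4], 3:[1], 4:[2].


DFS stack-based: start with [0]
Visit order: [0, 1, 3, 2, 4]


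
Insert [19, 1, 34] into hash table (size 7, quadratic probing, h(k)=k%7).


Insertions: 19->slot 5; 1->slot 1; 34->slot 6
Table: [None, 1, None, None, None, 19, 34]


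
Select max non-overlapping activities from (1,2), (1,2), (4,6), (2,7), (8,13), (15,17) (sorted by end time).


Greedy: pick earliest-ending, then skip overlaps.
Selected (4 activities): [(1, 2), (4, 6), (8, 13), (15, 17)]


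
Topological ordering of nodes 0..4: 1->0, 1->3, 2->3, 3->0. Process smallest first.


Kahn's algorithm, process smallest node first
Order: [1, 2, 3, 0, 4]


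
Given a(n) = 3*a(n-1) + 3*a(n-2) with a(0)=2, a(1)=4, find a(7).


Build bottom-up:
...a(5)=954, a(6)=3618, a(7)=3*3618+3*954=13716


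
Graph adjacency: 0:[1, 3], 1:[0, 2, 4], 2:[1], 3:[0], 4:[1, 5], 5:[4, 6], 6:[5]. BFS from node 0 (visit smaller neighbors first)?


BFS queue: start with [0]
Visit order: [0, 1, 3, 2, 4, 5, 6]


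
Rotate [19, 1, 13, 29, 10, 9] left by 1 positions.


Left rotate by 1: [1, 13, 29, 10, 9, 19]


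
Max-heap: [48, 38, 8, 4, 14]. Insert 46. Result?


Append 46: [48, 38, 8, 4, 14, 46]
Bubble up: swap idx 5(46) with idx 2(8)
Result: [48, 38, 46, 4, 14, 8]


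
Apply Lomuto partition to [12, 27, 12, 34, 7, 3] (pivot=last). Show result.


Elements <= 3 go left of pivot.
Result: [3, 27, 12, 34, 7, 12], pivot at index 0


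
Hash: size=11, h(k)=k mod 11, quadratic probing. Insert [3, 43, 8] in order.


Insertions: 3->slot 3; 43->slot 10; 8->slot 8
Table: [None, None, None, 3, None, None, None, None, 8, None, 43]


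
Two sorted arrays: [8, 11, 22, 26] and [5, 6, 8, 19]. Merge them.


Compare heads, take smaller each step.
Merged: [5, 6, 8, 8, 11, 19, 22, 26]


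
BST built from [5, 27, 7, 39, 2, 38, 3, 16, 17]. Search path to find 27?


BST root = 5
Search for 27: compare at each node
Path: [5, 27]


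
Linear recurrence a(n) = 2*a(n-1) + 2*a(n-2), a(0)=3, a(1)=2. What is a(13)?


Build bottom-up:
...a(11)=76672, a(12)=209472, a(13)=2*209472+2*76672=572288


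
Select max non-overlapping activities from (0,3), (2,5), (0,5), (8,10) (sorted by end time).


Greedy: pick earliest-ending, then skip overlaps.
Selected (2 activities): [(0, 3), (8, 10)]


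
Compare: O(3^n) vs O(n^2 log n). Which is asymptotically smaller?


n^2 log n grows slower than exponential (base 3)
O(n^2 log n) is asymptotically smaller; O(3^n) grows faster


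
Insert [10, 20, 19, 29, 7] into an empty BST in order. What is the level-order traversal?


Root = 10; build tree by BST insertion.
Level-Order traversal: [10, 7, 20, 19, 29]


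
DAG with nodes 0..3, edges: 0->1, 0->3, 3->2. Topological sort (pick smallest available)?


Kahn's algorithm, process smallest node first
Order: [0, 1, 3, 2]


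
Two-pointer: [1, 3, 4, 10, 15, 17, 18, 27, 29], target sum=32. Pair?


Two pointers: lo=0, hi=8
Found pair: (3, 29) summing to 32


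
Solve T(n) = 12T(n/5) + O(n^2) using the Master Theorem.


a=12, b=5, c=2. log_5(12)=1.544 < c=2. Case 3: O(n^c) = O(n^2)
Complexity: O(n^2)


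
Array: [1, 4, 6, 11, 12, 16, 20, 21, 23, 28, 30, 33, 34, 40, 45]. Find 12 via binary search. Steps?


Search for 12:
[0,14] mid=7 arr[7]=21
[0,6] mid=3 arr[3]=11
[4,6] mid=5 arr[5]=16
[4,4] mid=4 arr[4]=12
Total: 4 comparisons


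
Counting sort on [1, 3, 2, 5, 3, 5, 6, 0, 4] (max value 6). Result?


Count array: [1, 1, 1, 2, 1, 2, 1]
Reconstruct: [0, 1, 2, 3, 3, 4, 5, 5, 6]


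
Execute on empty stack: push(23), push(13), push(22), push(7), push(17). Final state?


push(23) -> [23]
push(13) -> [23, 13]
push(22) -> [23, 13, 22]
push(7) -> [23, 13, 22, 7]
push(17) -> [23, 13, 22, 7, 17]
Final stack (bottom to top): [23, 13, 22, 7, 17]


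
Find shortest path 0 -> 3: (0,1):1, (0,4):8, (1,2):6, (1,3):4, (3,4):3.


Dijkstra from 0:
Distances: {0: 0, 1: 1, 2: 7, 3: 5, 4: 8}
Shortest distance to 3 = 5, path = [0, 1, 3]


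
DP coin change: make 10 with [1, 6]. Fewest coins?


dp[0]=0; dp[i]=1+min(dp[i-c] for c in coins)
...dp[5]=5, dp[6]=1, dp[7]=2, dp[8]=3, dp[9]=4, dp[10]=5
Minimum coins for 10 = 5


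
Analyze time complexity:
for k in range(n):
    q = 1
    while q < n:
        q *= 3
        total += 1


Per nesting level: O(n) * O(log n) = O(n log n)
Complexity: O(n log n)


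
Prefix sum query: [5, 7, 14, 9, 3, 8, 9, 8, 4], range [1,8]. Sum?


Prefix sums: [0, 5, 12, 26, 35, 38, 46, 55, 63, 67]
Sum[1..8] = prefix[9] - prefix[1] = 67 - 5 = 62


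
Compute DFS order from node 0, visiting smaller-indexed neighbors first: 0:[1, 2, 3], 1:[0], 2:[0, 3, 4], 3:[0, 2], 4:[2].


DFS stack-based: start with [0]
Visit order: [0, 1, 2, 3, 4]


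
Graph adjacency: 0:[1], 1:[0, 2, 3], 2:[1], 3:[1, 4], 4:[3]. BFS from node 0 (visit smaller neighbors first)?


BFS queue: start with [0]
Visit order: [0, 1, 2, 3, 4]


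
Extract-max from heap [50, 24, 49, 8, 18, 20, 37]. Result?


Max = 50
Replace root with last, heapify down
Resulting heap: [49, 24, 37, 8, 18, 20]


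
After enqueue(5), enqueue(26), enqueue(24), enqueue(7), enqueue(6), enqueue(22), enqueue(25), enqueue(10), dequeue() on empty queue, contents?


enqueue(5) -> [5]
enqueue(26) -> [5, 26]
enqueue(24) -> [5, 26, 24]
enqueue(7) -> [5, 26, 24, 7]
enqueue(6) -> [5, 26, 24, 7, 6]
enqueue(22) -> [5, 26, 24, 7, 6, 22]
enqueue(25) -> [5, 26, 24, 7, 6, 22, 25]
enqueue(10) -> [5, 26, 24, 7, 6, 22, 25, 10]
dequeue() returns 5 -> [26, 24, 7, 6, 22, 25, 10]
Final queue (front to back): [26, 24, 7, 6, 22, 25, 10]


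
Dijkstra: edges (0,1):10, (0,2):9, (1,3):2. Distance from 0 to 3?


Dijkstra from 0:
Distances: {0: 0, 1: 10, 2: 9, 3: 12}
Shortest distance to 3 = 12, path = [0, 1, 3]


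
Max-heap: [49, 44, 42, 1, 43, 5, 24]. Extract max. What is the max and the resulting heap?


Max = 49
Replace root with last, heapify down
Resulting heap: [44, 43, 42, 1, 24, 5]


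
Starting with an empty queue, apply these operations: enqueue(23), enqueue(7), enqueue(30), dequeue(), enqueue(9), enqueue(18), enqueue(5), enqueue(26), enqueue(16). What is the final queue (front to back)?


enqueue(23) -> [23]
enqueue(7) -> [23, 7]
enqueue(30) -> [23, 7, 30]
dequeue() returns 23 -> [7, 30]
enqueue(9) -> [7, 30, 9]
enqueue(18) -> [7, 30, 9, 18]
enqueue(5) -> [7, 30, 9, 18, 5]
enqueue(26) -> [7, 30, 9, 18, 5, 26]
enqueue(16) -> [7, 30, 9, 18, 5, 26, 16]
Final queue (front to back): [7, 30, 9, 18, 5, 26, 16]


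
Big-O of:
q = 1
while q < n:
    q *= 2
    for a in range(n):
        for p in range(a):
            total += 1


Per nesting level: O(log n) * O(n) * O(n) [triangular over a] = O(n^2 log n)
Complexity: O(n^2 log n)


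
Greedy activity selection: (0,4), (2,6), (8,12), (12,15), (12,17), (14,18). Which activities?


Greedy: pick earliest-ending, then skip overlaps.
Selected (3 activities): [(0, 4), (8, 12), (12, 15)]


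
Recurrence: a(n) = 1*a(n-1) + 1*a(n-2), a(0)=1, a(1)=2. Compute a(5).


Build bottom-up:
...a(3)=5, a(4)=8, a(5)=1*8+1*5=13


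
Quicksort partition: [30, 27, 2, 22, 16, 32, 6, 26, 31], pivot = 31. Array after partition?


Elements <= 31 go left of pivot.
Result: [30, 27, 2, 22, 16, 6, 26, 31, 32], pivot at index 7


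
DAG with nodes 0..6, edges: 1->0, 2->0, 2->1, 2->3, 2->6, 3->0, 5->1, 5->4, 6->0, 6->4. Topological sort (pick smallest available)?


Kahn's algorithm, process smallest node first
Order: [2, 3, 5, 1, 6, 0, 4]


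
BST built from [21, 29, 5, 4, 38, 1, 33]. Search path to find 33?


BST root = 21
Search for 33: compare at each node
Path: [21, 29, 38, 33]


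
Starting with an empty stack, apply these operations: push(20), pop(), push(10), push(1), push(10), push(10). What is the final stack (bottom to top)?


push(20) -> [20]
pop() returns 20 -> []
push(10) -> [10]
push(1) -> [10, 1]
push(10) -> [10, 1, 10]
push(10) -> [10, 1, 10, 10]
Final stack (bottom to top): [10, 1, 10, 10]


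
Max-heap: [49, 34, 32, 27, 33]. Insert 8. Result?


Append 8: [49, 34, 32, 27, 33, 8]
Bubble up: no swaps needed
Result: [49, 34, 32, 27, 33, 8]


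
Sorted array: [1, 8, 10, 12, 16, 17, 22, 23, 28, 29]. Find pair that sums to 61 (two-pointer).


Two pointers: lo=0, hi=9
No pair sums to 61


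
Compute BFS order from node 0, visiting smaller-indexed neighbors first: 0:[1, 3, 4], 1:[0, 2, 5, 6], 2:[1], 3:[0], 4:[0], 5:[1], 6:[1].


BFS queue: start with [0]
Visit order: [0, 1, 3, 4, 2, 5, 6]


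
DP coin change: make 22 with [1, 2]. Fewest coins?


dp[0]=0; dp[i]=1+min(dp[i-c] for c in coins)
...dp[17]=9, dp[18]=9, dp[19]=10, dp[20]=10, dp[21]=11, dp[22]=11
Minimum coins for 22 = 11


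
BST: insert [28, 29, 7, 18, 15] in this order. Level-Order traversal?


Root = 28; build tree by BST insertion.
Level-Order traversal: [28, 7, 29, 18, 15]


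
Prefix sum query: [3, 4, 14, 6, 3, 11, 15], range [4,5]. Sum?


Prefix sums: [0, 3, 7, 21, 27, 30, 41, 56]
Sum[4..5] = prefix[6] - prefix[4] = 41 - 27 = 14


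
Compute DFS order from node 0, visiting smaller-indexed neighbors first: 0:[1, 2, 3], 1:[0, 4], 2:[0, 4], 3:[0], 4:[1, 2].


DFS stack-based: start with [0]
Visit order: [0, 1, 4, 2, 3]


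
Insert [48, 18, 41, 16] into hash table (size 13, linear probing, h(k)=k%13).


Insertions: 48->slot 9; 18->slot 5; 41->slot 2; 16->slot 3
Table: [None, None, 41, 16, None, 18, None, None, None, 48, None, None, None]


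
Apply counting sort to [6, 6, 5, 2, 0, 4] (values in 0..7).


Count array: [1, 0, 1, 0, 1, 1, 2, 0]
Reconstruct: [0, 2, 4, 5, 6, 6]


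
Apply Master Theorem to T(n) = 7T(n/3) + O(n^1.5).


a=7, b=3, c=1.5. log_3(7)=1.771 > c=1.5. Case 1: O(n^log_b(a)) = O(n^1.771)
Complexity: O(n^1.771)


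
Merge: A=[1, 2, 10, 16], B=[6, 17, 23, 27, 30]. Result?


Compare heads, take smaller each step.
Merged: [1, 2, 6, 10, 16, 17, 23, 27, 30]


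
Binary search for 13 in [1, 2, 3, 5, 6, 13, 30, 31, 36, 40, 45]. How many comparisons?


Search for 13:
[0,10] mid=5 arr[5]=13
Total: 1 comparisons


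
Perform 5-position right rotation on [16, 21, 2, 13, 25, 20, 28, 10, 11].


Right rotate by 5: [25, 20, 28, 10, 11, 16, 21, 2, 13]


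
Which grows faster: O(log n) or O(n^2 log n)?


logarithmic grows slower than n^2 log n
O(log n) is asymptotically smaller; O(n^2 log n) grows faster


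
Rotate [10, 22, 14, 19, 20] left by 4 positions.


Left rotate by 4: [20, 10, 22, 14, 19]


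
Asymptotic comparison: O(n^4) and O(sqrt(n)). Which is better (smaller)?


sublinear grows slower than quartic
O(sqrt(n)) is asymptotically smaller; O(n^4) grows faster


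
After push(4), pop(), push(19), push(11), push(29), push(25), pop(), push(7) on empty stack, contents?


push(4) -> [4]
pop() returns 4 -> []
push(19) -> [19]
push(11) -> [19, 11]
push(29) -> [19, 11, 29]
push(25) -> [19, 11, 29, 25]
pop() returns 25 -> [19, 11, 29]
push(7) -> [19, 11, 29, 7]
Final stack (bottom to top): [19, 11, 29, 7]


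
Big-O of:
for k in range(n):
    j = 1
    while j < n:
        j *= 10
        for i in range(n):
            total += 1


Per nesting level: O(n) * O(log n) * O(n) = O(n^2 log n)
Complexity: O(n^2 log n)


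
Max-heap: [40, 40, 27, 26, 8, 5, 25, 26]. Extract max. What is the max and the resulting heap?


Max = 40
Replace root with last, heapify down
Resulting heap: [40, 26, 27, 26, 8, 5, 25]


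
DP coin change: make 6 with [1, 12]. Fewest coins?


dp[0]=0; dp[i]=1+min(dp[i-c] for c in coins)
...dp[1]=1, dp[2]=2, dp[3]=3, dp[4]=4, dp[5]=5, dp[6]=6
Minimum coins for 6 = 6


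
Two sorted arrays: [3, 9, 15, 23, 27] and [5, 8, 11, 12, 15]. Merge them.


Compare heads, take smaller each step.
Merged: [3, 5, 8, 9, 11, 12, 15, 15, 23, 27]


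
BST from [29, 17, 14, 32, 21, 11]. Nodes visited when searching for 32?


BST root = 29
Search for 32: compare at each node
Path: [29, 32]


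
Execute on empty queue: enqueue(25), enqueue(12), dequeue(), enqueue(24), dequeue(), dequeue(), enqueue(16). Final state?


enqueue(25) -> [25]
enqueue(12) -> [25, 12]
dequeue() returns 25 -> [12]
enqueue(24) -> [12, 24]
dequeue() returns 12 -> [24]
dequeue() returns 24 -> []
enqueue(16) -> [16]
Final queue (front to back): [16]


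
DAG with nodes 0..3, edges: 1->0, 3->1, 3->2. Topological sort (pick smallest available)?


Kahn's algorithm, process smallest node first
Order: [3, 1, 0, 2]


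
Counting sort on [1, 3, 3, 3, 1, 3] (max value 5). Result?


Count array: [0, 2, 0, 4, 0, 0]
Reconstruct: [1, 1, 3, 3, 3, 3]


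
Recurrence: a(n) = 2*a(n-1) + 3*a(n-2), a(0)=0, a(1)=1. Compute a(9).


Build bottom-up:
...a(7)=547, a(8)=1640, a(9)=2*1640+3*547=4921


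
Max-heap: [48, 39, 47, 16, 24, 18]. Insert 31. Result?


Append 31: [48, 39, 47, 16, 24, 18, 31]
Bubble up: no swaps needed
Result: [48, 39, 47, 16, 24, 18, 31]


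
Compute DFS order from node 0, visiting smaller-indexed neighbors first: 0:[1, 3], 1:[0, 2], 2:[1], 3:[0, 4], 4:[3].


DFS stack-based: start with [0]
Visit order: [0, 1, 2, 3, 4]


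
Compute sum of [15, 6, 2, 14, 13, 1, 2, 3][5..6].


Prefix sums: [0, 15, 21, 23, 37, 50, 51, 53, 56]
Sum[5..6] = prefix[7] - prefix[5] = 53 - 50 = 3


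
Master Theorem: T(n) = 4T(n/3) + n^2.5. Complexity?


a=4, b=3, c=2.5. log_3(4)=1.262 < c=2.5. Case 3: O(n^c) = O(n^2.500)
Complexity: O(n^2.500)


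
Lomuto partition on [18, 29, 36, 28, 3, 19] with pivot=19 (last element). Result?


Elements <= 19 go left of pivot.
Result: [18, 3, 19, 28, 29, 36], pivot at index 2


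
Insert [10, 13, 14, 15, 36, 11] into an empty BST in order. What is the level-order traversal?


Root = 10; build tree by BST insertion.
Level-Order traversal: [10, 13, 11, 14, 15, 36]


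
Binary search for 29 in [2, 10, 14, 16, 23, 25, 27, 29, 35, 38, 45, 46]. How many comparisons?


Search for 29:
[0,11] mid=5 arr[5]=25
[6,11] mid=8 arr[8]=35
[6,7] mid=6 arr[6]=27
[7,7] mid=7 arr[7]=29
Total: 4 comparisons


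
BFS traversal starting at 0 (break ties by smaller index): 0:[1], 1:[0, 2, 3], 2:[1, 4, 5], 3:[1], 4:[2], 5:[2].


BFS queue: start with [0]
Visit order: [0, 1, 2, 3, 4, 5]


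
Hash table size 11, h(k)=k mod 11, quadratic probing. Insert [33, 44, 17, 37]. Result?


Insertions: 33->slot 0; 44->slot 1; 17->slot 6; 37->slot 4
Table: [33, 44, None, None, 37, None, 17, None, None, None, None]


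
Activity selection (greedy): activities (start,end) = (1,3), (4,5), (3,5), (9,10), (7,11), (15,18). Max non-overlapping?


Greedy: pick earliest-ending, then skip overlaps.
Selected (4 activities): [(1, 3), (4, 5), (9, 10), (15, 18)]


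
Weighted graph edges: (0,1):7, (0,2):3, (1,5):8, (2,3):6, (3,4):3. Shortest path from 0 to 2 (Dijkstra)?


Dijkstra from 0:
Distances: {0: 0, 1: 7, 2: 3, 3: 9, 4: 12, 5: 15}
Shortest distance to 2 = 3, path = [0, 2]


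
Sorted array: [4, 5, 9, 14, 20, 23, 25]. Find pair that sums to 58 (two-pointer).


Two pointers: lo=0, hi=6
No pair sums to 58


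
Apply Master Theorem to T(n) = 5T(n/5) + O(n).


a=5, b=5, c=1. log_5(5)=1 = c=1. Case 2: O(n^c log n) = O(n log n)
Complexity: O(n log n)


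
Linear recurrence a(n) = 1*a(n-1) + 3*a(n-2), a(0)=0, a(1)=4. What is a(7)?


Build bottom-up:
...a(5)=76, a(6)=160, a(7)=1*160+3*76=388


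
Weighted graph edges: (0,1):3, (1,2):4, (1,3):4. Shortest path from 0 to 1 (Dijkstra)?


Dijkstra from 0:
Distances: {0: 0, 1: 3, 2: 7, 3: 7}
Shortest distance to 1 = 3, path = [0, 1]


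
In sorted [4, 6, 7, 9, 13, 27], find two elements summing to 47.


Two pointers: lo=0, hi=5
No pair sums to 47


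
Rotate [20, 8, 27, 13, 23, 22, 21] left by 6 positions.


Left rotate by 6: [21, 20, 8, 27, 13, 23, 22]


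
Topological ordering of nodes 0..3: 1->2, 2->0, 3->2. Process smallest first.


Kahn's algorithm, process smallest node first
Order: [1, 3, 2, 0]


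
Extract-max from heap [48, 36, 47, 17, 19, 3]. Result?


Max = 48
Replace root with last, heapify down
Resulting heap: [47, 36, 3, 17, 19]


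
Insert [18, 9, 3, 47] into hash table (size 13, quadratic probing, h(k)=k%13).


Insertions: 18->slot 5; 9->slot 9; 3->slot 3; 47->slot 8
Table: [None, None, None, 3, None, 18, None, None, 47, 9, None, None, None]


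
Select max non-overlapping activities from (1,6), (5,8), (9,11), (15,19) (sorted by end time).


Greedy: pick earliest-ending, then skip overlaps.
Selected (3 activities): [(1, 6), (9, 11), (15, 19)]


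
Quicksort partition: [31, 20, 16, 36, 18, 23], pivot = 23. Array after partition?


Elements <= 23 go left of pivot.
Result: [20, 16, 18, 23, 31, 36], pivot at index 3


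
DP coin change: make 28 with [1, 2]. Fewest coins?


dp[0]=0; dp[i]=1+min(dp[i-c] for c in coins)
...dp[23]=12, dp[24]=12, dp[25]=13, dp[26]=13, dp[27]=14, dp[28]=14
Minimum coins for 28 = 14


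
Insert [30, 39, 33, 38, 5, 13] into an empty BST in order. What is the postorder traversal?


Root = 30; build tree by BST insertion.
Postorder traversal: [13, 5, 38, 33, 39, 30]


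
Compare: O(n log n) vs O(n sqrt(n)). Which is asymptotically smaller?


linearithmic grows slower than n^1.5
O(n log n) is asymptotically smaller; O(n sqrt(n)) grows faster


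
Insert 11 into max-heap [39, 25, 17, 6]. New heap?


Append 11: [39, 25, 17, 6, 11]
Bubble up: no swaps needed
Result: [39, 25, 17, 6, 11]


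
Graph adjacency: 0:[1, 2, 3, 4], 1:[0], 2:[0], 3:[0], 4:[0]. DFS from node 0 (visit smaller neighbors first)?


DFS stack-based: start with [0]
Visit order: [0, 1, 2, 3, 4]


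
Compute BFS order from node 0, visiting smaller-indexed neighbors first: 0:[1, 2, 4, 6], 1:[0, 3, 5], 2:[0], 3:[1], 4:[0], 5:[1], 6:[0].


BFS queue: start with [0]
Visit order: [0, 1, 2, 4, 6, 3, 5]


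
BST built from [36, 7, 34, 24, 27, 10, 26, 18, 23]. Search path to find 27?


BST root = 36
Search for 27: compare at each node
Path: [36, 7, 34, 24, 27]


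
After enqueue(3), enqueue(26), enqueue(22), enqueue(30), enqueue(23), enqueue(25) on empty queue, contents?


enqueue(3) -> [3]
enqueue(26) -> [3, 26]
enqueue(22) -> [3, 26, 22]
enqueue(30) -> [3, 26, 22, 30]
enqueue(23) -> [3, 26, 22, 30, 23]
enqueue(25) -> [3, 26, 22, 30, 23, 25]
Final queue (front to back): [3, 26, 22, 30, 23, 25]


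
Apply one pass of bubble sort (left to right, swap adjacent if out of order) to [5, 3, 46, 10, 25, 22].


After one pass: [3, 5, 10, 25, 22, 46]


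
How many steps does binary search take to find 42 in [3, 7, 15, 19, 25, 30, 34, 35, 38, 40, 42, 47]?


Search for 42:
[0,11] mid=5 arr[5]=30
[6,11] mid=8 arr[8]=38
[9,11] mid=10 arr[10]=42
Total: 3 comparisons


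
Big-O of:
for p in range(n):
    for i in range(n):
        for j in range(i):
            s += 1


Per nesting level: O(n) * O(n) * O(n) [triangular over i] = O(n^3)
Complexity: O(n^3)


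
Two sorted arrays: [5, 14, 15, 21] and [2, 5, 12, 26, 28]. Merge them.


Compare heads, take smaller each step.
Merged: [2, 5, 5, 12, 14, 15, 21, 26, 28]


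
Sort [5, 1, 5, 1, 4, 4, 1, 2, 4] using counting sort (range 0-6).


Count array: [0, 3, 1, 0, 3, 2, 0]
Reconstruct: [1, 1, 1, 2, 4, 4, 4, 5, 5]


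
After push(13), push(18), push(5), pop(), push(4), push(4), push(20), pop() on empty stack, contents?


push(13) -> [13]
push(18) -> [13, 18]
push(5) -> [13, 18, 5]
pop() returns 5 -> [13, 18]
push(4) -> [13, 18, 4]
push(4) -> [13, 18, 4, 4]
push(20) -> [13, 18, 4, 4, 20]
pop() returns 20 -> [13, 18, 4, 4]
Final stack (bottom to top): [13, 18, 4, 4]


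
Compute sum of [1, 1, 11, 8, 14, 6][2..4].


Prefix sums: [0, 1, 2, 13, 21, 35, 41]
Sum[2..4] = prefix[5] - prefix[2] = 35 - 2 = 33


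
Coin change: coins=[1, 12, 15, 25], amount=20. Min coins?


dp[0]=0; dp[i]=1+min(dp[i-c] for c in coins)
...dp[15]=1, dp[16]=2, dp[17]=3, dp[18]=4, dp[19]=5, dp[20]=6
Minimum coins for 20 = 6


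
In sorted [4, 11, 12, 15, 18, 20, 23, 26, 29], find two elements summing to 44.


Two pointers: lo=0, hi=8
Found pair: (15, 29) summing to 44


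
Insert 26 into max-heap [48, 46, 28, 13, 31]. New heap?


Append 26: [48, 46, 28, 13, 31, 26]
Bubble up: no swaps needed
Result: [48, 46, 28, 13, 31, 26]


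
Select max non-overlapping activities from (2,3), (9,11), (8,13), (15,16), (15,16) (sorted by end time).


Greedy: pick earliest-ending, then skip overlaps.
Selected (3 activities): [(2, 3), (9, 11), (15, 16)]


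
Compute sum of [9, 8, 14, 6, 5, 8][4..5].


Prefix sums: [0, 9, 17, 31, 37, 42, 50]
Sum[4..5] = prefix[6] - prefix[4] = 50 - 37 = 13


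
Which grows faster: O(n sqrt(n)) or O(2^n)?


n^1.5 grows slower than exponential
O(n sqrt(n)) is asymptotically smaller; O(2^n) grows faster


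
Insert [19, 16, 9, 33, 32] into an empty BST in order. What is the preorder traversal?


Root = 19; build tree by BST insertion.
Preorder traversal: [19, 16, 9, 33, 32]


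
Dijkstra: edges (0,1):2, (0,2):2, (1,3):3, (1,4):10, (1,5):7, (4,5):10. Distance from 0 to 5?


Dijkstra from 0:
Distances: {0: 0, 1: 2, 2: 2, 3: 5, 4: 12, 5: 9}
Shortest distance to 5 = 9, path = [0, 1, 5]


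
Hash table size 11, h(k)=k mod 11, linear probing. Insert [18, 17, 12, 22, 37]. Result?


Insertions: 18->slot 7; 17->slot 6; 12->slot 1; 22->slot 0; 37->slot 4
Table: [22, 12, None, None, 37, None, 17, 18, None, None, None]


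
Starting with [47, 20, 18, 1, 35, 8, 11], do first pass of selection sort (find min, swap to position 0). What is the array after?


After one pass: [1, 20, 18, 47, 35, 8, 11]


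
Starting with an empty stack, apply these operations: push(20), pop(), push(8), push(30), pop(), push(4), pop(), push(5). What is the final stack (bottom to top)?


push(20) -> [20]
pop() returns 20 -> []
push(8) -> [8]
push(30) -> [8, 30]
pop() returns 30 -> [8]
push(4) -> [8, 4]
pop() returns 4 -> [8]
push(5) -> [8, 5]
Final stack (bottom to top): [8, 5]


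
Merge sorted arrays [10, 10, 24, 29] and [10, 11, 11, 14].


Compare heads, take smaller each step.
Merged: [10, 10, 10, 11, 11, 14, 24, 29]


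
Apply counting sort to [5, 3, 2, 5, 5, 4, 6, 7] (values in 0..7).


Count array: [0, 0, 1, 1, 1, 3, 1, 1]
Reconstruct: [2, 3, 4, 5, 5, 5, 6, 7]


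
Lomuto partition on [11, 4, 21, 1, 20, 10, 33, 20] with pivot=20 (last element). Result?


Elements <= 20 go left of pivot.
Result: [11, 4, 1, 20, 10, 20, 33, 21], pivot at index 5


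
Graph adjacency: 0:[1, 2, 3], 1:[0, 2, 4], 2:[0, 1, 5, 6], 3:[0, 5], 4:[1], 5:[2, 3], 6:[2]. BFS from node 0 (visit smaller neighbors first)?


BFS queue: start with [0]
Visit order: [0, 1, 2, 3, 4, 5, 6]


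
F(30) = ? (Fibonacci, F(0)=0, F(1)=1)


F(n)=F(n-1)+F(n-2)
...F(28)=317811, F(29)=514229, F(30)=832040


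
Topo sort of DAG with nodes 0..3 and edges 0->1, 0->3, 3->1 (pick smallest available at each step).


Kahn's algorithm, process smallest node first
Order: [0, 2, 3, 1]


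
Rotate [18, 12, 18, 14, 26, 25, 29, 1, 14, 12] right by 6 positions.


Right rotate by 6: [26, 25, 29, 1, 14, 12, 18, 12, 18, 14]


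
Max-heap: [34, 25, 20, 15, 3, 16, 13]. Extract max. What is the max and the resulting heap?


Max = 34
Replace root with last, heapify down
Resulting heap: [25, 15, 20, 13, 3, 16]


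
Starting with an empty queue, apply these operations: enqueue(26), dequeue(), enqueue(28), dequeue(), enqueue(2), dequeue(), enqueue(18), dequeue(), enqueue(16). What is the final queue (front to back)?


enqueue(26) -> [26]
dequeue() returns 26 -> []
enqueue(28) -> [28]
dequeue() returns 28 -> []
enqueue(2) -> [2]
dequeue() returns 2 -> []
enqueue(18) -> [18]
dequeue() returns 18 -> []
enqueue(16) -> [16]
Final queue (front to back): [16]


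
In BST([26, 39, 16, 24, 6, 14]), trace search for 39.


BST root = 26
Search for 39: compare at each node
Path: [26, 39]


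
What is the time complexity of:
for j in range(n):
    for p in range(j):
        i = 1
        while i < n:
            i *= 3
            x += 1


Per nesting level: O(n) * O(n) [triangular over j] * O(log n) = O(n^2 log n)
Complexity: O(n^2 log n)


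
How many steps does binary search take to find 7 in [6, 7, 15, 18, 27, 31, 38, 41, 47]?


Search for 7:
[0,8] mid=4 arr[4]=27
[0,3] mid=1 arr[1]=7
Total: 2 comparisons


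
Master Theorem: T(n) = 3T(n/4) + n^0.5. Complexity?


a=3, b=4, c=0.5. log_4(3)=0.792 > c=0.5. Case 1: O(n^log_b(a)) = O(n^0.792)
Complexity: O(n^0.792)


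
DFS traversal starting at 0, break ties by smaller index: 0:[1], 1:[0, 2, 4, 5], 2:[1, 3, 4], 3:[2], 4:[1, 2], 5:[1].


DFS stack-based: start with [0]
Visit order: [0, 1, 2, 3, 4, 5]


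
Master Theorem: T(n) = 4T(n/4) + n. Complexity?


a=4, b=4, c=1. log_4(4)=1 = c=1. Case 2: O(n^c log n) = O(n log n)
Complexity: O(n log n)


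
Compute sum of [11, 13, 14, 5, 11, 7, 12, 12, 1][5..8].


Prefix sums: [0, 11, 24, 38, 43, 54, 61, 73, 85, 86]
Sum[5..8] = prefix[9] - prefix[5] = 86 - 54 = 32


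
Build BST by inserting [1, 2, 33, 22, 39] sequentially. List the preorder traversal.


Root = 1; build tree by BST insertion.
Preorder traversal: [1, 2, 33, 22, 39]


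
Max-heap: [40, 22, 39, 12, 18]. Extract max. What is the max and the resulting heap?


Max = 40
Replace root with last, heapify down
Resulting heap: [39, 22, 18, 12]


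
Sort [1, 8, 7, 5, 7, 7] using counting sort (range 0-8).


Count array: [0, 1, 0, 0, 0, 1, 0, 3, 1]
Reconstruct: [1, 5, 7, 7, 7, 8]


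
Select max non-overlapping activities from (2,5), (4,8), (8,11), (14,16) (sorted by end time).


Greedy: pick earliest-ending, then skip overlaps.
Selected (3 activities): [(2, 5), (8, 11), (14, 16)]


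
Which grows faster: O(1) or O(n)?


constant grows slower than linear
O(1) is asymptotically smaller; O(n) grows faster


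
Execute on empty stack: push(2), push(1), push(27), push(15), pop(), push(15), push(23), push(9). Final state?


push(2) -> [2]
push(1) -> [2, 1]
push(27) -> [2, 1, 27]
push(15) -> [2, 1, 27, 15]
pop() returns 15 -> [2, 1, 27]
push(15) -> [2, 1, 27, 15]
push(23) -> [2, 1, 27, 15, 23]
push(9) -> [2, 1, 27, 15, 23, 9]
Final stack (bottom to top): [2, 1, 27, 15, 23, 9]


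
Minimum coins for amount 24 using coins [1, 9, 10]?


dp[0]=0; dp[i]=1+min(dp[i-c] for c in coins)
...dp[19]=2, dp[20]=2, dp[21]=3, dp[22]=4, dp[23]=5, dp[24]=6
Minimum coins for 24 = 6


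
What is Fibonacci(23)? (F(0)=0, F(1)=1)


F(n)=F(n-1)+F(n-2)
...F(21)=10946, F(22)=17711, F(23)=28657


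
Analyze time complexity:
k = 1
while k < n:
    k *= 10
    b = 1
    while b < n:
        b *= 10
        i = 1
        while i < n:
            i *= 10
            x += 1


Per nesting level: O(log n) * O(log n) * O(log n) = O((log n)^3)
Complexity: O((log n)^3)


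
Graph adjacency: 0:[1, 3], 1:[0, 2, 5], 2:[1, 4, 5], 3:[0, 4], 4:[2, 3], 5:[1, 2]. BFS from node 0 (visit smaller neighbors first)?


BFS queue: start with [0]
Visit order: [0, 1, 3, 2, 5, 4]


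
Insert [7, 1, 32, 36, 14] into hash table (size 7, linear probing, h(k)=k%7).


Insertions: 7->slot 0; 1->slot 1; 32->slot 4; 36->slot 2; 14->slot 3
Table: [7, 1, 36, 14, 32, None, None]


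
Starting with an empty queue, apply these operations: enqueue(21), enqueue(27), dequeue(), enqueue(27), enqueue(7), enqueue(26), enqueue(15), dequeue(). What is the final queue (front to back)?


enqueue(21) -> [21]
enqueue(27) -> [21, 27]
dequeue() returns 21 -> [27]
enqueue(27) -> [27, 27]
enqueue(7) -> [27, 27, 7]
enqueue(26) -> [27, 27, 7, 26]
enqueue(15) -> [27, 27, 7, 26, 15]
dequeue() returns 27 -> [27, 7, 26, 15]
Final queue (front to back): [27, 7, 26, 15]


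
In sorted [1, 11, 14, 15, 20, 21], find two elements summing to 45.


Two pointers: lo=0, hi=5
No pair sums to 45


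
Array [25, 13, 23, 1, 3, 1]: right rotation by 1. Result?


Right rotate by 1: [1, 25, 13, 23, 1, 3]


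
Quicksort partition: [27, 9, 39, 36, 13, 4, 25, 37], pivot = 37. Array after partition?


Elements <= 37 go left of pivot.
Result: [27, 9, 36, 13, 4, 25, 37, 39], pivot at index 6


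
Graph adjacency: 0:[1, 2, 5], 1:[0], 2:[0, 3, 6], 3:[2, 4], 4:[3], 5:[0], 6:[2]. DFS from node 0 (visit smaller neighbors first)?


DFS stack-based: start with [0]
Visit order: [0, 1, 2, 3, 4, 6, 5]


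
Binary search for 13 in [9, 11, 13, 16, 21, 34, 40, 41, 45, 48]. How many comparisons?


Search for 13:
[0,9] mid=4 arr[4]=21
[0,3] mid=1 arr[1]=11
[2,3] mid=2 arr[2]=13
Total: 3 comparisons


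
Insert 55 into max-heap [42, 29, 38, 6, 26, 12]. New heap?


Append 55: [42, 29, 38, 6, 26, 12, 55]
Bubble up: swap idx 6(55) with idx 2(38); swap idx 2(55) with idx 0(42)
Result: [55, 29, 42, 6, 26, 12, 38]


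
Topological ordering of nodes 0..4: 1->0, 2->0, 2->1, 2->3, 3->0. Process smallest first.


Kahn's algorithm, process smallest node first
Order: [2, 1, 3, 0, 4]


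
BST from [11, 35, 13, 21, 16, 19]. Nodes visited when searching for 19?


BST root = 11
Search for 19: compare at each node
Path: [11, 35, 13, 21, 16, 19]


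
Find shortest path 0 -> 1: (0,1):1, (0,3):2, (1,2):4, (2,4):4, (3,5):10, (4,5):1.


Dijkstra from 0:
Distances: {0: 0, 1: 1, 2: 5, 3: 2, 4: 9, 5: 10}
Shortest distance to 1 = 1, path = [0, 1]


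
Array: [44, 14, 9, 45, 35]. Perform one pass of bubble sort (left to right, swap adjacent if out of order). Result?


After one pass: [14, 9, 44, 35, 45]
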